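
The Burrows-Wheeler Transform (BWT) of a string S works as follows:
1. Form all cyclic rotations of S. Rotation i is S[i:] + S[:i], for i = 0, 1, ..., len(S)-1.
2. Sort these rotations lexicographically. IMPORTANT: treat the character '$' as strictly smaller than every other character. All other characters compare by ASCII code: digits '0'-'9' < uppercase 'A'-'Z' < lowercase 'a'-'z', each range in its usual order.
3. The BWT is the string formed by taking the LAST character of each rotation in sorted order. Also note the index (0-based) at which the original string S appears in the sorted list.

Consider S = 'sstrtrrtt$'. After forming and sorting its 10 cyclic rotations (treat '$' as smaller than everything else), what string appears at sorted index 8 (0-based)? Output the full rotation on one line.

Answer: trtrrtt$ss

Derivation:
All 10 rotations (rotation i = S[i:]+S[:i]):
  rot[0] = sstrtrrtt$
  rot[1] = strtrrtt$s
  rot[2] = trtrrtt$ss
  rot[3] = rtrrtt$sst
  rot[4] = trrtt$sstr
  rot[5] = rrtt$sstrt
  rot[6] = rtt$sstrtr
  rot[7] = tt$sstrtrr
  rot[8] = t$sstrtrrt
  rot[9] = $sstrtrrtt
Sorted (with $ < everything):
  sorted[0] = $sstrtrrtt
  sorted[1] = rrtt$sstrt
  sorted[2] = rtrrtt$sst
  sorted[3] = rtt$sstrtr
  sorted[4] = sstrtrrtt$
  sorted[5] = strtrrtt$s
  sorted[6] = t$sstrtrrt
  sorted[7] = trrtt$sstr
  sorted[8] = trtrrtt$ss
  sorted[9] = tt$sstrtrr
sorted[8] = trtrrtt$ss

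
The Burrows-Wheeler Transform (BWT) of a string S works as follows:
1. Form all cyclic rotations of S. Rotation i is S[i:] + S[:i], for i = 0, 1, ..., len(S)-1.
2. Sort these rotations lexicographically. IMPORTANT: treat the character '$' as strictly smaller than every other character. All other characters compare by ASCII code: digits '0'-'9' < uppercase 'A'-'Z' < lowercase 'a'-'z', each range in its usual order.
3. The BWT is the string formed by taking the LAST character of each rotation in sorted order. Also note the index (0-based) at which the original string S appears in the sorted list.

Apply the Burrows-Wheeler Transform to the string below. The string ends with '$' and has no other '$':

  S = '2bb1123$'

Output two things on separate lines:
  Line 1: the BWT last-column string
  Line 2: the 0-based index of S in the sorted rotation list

All 8 rotations (rotation i = S[i:]+S[:i]):
  rot[0] = 2bb1123$
  rot[1] = bb1123$2
  rot[2] = b1123$2b
  rot[3] = 1123$2bb
  rot[4] = 123$2bb1
  rot[5] = 23$2bb11
  rot[6] = 3$2bb112
  rot[7] = $2bb1123
Sorted (with $ < everything):
  sorted[0] = $2bb1123  (last char: '3')
  sorted[1] = 1123$2bb  (last char: 'b')
  sorted[2] = 123$2bb1  (last char: '1')
  sorted[3] = 23$2bb11  (last char: '1')
  sorted[4] = 2bb1123$  (last char: '$')
  sorted[5] = 3$2bb112  (last char: '2')
  sorted[6] = b1123$2b  (last char: 'b')
  sorted[7] = bb1123$2  (last char: '2')
Last column: 3b11$2b2
Original string S is at sorted index 4

Answer: 3b11$2b2
4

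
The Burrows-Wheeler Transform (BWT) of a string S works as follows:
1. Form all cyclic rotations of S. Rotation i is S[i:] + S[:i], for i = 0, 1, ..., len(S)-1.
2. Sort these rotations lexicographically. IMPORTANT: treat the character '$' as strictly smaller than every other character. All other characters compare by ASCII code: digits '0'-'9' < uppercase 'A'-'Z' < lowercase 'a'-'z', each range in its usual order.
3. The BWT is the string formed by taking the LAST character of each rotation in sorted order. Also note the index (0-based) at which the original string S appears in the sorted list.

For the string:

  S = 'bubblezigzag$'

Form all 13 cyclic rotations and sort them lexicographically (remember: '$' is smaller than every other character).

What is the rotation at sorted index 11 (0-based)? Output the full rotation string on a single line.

Answer: zag$bubblezig

Derivation:
All 13 rotations (rotation i = S[i:]+S[:i]):
  rot[0] = bubblezigzag$
  rot[1] = ubblezigzag$b
  rot[2] = bblezigzag$bu
  rot[3] = blezigzag$bub
  rot[4] = lezigzag$bubb
  rot[5] = ezigzag$bubbl
  rot[6] = zigzag$bubble
  rot[7] = igzag$bubblez
  rot[8] = gzag$bubblezi
  rot[9] = zag$bubblezig
  rot[10] = ag$bubblezigz
  rot[11] = g$bubblezigza
  rot[12] = $bubblezigzag
Sorted (with $ < everything):
  sorted[0] = $bubblezigzag
  sorted[1] = ag$bubblezigz
  sorted[2] = bblezigzag$bu
  sorted[3] = blezigzag$bub
  sorted[4] = bubblezigzag$
  sorted[5] = ezigzag$bubbl
  sorted[6] = g$bubblezigza
  sorted[7] = gzag$bubblezi
  sorted[8] = igzag$bubblez
  sorted[9] = lezigzag$bubb
  sorted[10] = ubblezigzag$b
  sorted[11] = zag$bubblezig
  sorted[12] = zigzag$bubble
sorted[11] = zag$bubblezig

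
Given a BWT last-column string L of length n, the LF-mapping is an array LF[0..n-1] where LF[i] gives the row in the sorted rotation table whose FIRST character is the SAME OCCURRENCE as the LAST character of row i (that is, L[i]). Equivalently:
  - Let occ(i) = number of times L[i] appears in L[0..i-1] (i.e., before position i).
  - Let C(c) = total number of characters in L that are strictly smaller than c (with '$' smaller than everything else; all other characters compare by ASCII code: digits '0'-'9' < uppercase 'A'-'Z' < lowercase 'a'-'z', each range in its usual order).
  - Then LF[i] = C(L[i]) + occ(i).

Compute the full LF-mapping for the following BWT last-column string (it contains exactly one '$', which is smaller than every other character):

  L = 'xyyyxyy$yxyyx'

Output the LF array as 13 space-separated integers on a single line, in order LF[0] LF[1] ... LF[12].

Char counts: '$':1, 'x':4, 'y':8
C (first-col start): C('$')=0, C('x')=1, C('y')=5
L[0]='x': occ=0, LF[0]=C('x')+0=1+0=1
L[1]='y': occ=0, LF[1]=C('y')+0=5+0=5
L[2]='y': occ=1, LF[2]=C('y')+1=5+1=6
L[3]='y': occ=2, LF[3]=C('y')+2=5+2=7
L[4]='x': occ=1, LF[4]=C('x')+1=1+1=2
L[5]='y': occ=3, LF[5]=C('y')+3=5+3=8
L[6]='y': occ=4, LF[6]=C('y')+4=5+4=9
L[7]='$': occ=0, LF[7]=C('$')+0=0+0=0
L[8]='y': occ=5, LF[8]=C('y')+5=5+5=10
L[9]='x': occ=2, LF[9]=C('x')+2=1+2=3
L[10]='y': occ=6, LF[10]=C('y')+6=5+6=11
L[11]='y': occ=7, LF[11]=C('y')+7=5+7=12
L[12]='x': occ=3, LF[12]=C('x')+3=1+3=4

Answer: 1 5 6 7 2 8 9 0 10 3 11 12 4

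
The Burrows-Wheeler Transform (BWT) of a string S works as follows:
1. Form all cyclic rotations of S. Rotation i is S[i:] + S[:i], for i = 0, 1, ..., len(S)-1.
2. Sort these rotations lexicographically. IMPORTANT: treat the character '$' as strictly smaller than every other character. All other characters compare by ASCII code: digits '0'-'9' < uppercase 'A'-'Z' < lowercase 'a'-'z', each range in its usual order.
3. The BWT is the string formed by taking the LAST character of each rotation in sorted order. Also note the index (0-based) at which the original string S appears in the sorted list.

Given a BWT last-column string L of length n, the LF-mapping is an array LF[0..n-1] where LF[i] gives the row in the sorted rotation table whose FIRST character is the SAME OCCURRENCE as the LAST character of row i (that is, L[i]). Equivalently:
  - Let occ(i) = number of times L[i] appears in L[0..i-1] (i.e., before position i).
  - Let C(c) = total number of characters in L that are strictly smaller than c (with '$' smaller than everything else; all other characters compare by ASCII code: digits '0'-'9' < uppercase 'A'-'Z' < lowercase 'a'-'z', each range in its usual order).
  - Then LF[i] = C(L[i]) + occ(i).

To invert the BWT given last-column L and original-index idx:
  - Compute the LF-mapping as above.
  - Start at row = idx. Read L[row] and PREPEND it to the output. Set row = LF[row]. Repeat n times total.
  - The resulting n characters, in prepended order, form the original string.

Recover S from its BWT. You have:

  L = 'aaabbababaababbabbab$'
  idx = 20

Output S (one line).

Answer: bbbbabaaaabbbaabbaaa$

Derivation:
LF mapping: 1 2 3 11 12 4 13 5 14 6 7 15 8 16 17 9 18 19 10 20 0
Walk LF starting at row 20, prepending L[row]:
  step 1: row=20, L[20]='$', prepend. Next row=LF[20]=0
  step 2: row=0, L[0]='a', prepend. Next row=LF[0]=1
  step 3: row=1, L[1]='a', prepend. Next row=LF[1]=2
  step 4: row=2, L[2]='a', prepend. Next row=LF[2]=3
  step 5: row=3, L[3]='b', prepend. Next row=LF[3]=11
  step 6: row=11, L[11]='b', prepend. Next row=LF[11]=15
  step 7: row=15, L[15]='a', prepend. Next row=LF[15]=9
  step 8: row=9, L[9]='a', prepend. Next row=LF[9]=6
  step 9: row=6, L[6]='b', prepend. Next row=LF[6]=13
  step 10: row=13, L[13]='b', prepend. Next row=LF[13]=16
  step 11: row=16, L[16]='b', prepend. Next row=LF[16]=18
  step 12: row=18, L[18]='a', prepend. Next row=LF[18]=10
  step 13: row=10, L[10]='a', prepend. Next row=LF[10]=7
  step 14: row=7, L[7]='a', prepend. Next row=LF[7]=5
  step 15: row=5, L[5]='a', prepend. Next row=LF[5]=4
  step 16: row=4, L[4]='b', prepend. Next row=LF[4]=12
  step 17: row=12, L[12]='a', prepend. Next row=LF[12]=8
  step 18: row=8, L[8]='b', prepend. Next row=LF[8]=14
  step 19: row=14, L[14]='b', prepend. Next row=LF[14]=17
  step 20: row=17, L[17]='b', prepend. Next row=LF[17]=19
  step 21: row=19, L[19]='b', prepend. Next row=LF[19]=20
Reversed output: bbbbabaaaabbbaabbaaa$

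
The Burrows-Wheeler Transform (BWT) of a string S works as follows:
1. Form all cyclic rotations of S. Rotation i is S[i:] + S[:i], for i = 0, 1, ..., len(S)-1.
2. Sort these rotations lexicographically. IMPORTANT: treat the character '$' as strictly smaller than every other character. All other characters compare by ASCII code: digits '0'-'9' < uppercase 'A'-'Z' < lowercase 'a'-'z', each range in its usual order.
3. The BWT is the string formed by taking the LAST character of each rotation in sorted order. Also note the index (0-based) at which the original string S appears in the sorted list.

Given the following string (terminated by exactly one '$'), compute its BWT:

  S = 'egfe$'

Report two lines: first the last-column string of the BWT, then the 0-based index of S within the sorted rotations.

All 5 rotations (rotation i = S[i:]+S[:i]):
  rot[0] = egfe$
  rot[1] = gfe$e
  rot[2] = fe$eg
  rot[3] = e$egf
  rot[4] = $egfe
Sorted (with $ < everything):
  sorted[0] = $egfe  (last char: 'e')
  sorted[1] = e$egf  (last char: 'f')
  sorted[2] = egfe$  (last char: '$')
  sorted[3] = fe$eg  (last char: 'g')
  sorted[4] = gfe$e  (last char: 'e')
Last column: ef$ge
Original string S is at sorted index 2

Answer: ef$ge
2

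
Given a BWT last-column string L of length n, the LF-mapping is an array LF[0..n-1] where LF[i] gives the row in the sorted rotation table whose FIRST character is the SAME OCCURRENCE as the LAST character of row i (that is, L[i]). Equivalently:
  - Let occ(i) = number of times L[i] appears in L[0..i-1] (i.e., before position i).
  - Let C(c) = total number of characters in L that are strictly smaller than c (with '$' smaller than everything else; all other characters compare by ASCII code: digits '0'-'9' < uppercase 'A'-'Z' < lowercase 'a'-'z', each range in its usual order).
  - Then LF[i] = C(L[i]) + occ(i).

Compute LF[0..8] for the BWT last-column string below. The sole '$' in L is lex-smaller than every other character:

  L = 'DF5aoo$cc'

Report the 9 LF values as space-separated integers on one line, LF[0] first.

Answer: 2 3 1 4 7 8 0 5 6

Derivation:
Char counts: '$':1, '5':1, 'D':1, 'F':1, 'a':1, 'c':2, 'o':2
C (first-col start): C('$')=0, C('5')=1, C('D')=2, C('F')=3, C('a')=4, C('c')=5, C('o')=7
L[0]='D': occ=0, LF[0]=C('D')+0=2+0=2
L[1]='F': occ=0, LF[1]=C('F')+0=3+0=3
L[2]='5': occ=0, LF[2]=C('5')+0=1+0=1
L[3]='a': occ=0, LF[3]=C('a')+0=4+0=4
L[4]='o': occ=0, LF[4]=C('o')+0=7+0=7
L[5]='o': occ=1, LF[5]=C('o')+1=7+1=8
L[6]='$': occ=0, LF[6]=C('$')+0=0+0=0
L[7]='c': occ=0, LF[7]=C('c')+0=5+0=5
L[8]='c': occ=1, LF[8]=C('c')+1=5+1=6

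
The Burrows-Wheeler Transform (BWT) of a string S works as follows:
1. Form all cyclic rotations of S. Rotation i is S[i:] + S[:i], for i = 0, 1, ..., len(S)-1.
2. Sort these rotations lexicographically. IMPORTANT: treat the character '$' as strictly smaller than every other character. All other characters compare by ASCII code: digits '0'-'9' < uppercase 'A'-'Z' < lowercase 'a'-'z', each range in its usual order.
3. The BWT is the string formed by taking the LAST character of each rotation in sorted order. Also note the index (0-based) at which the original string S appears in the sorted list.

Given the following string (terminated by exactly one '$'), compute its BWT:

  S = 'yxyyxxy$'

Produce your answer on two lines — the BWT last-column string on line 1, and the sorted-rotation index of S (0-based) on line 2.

Answer: yyxyxy$x
6

Derivation:
All 8 rotations (rotation i = S[i:]+S[:i]):
  rot[0] = yxyyxxy$
  rot[1] = xyyxxy$y
  rot[2] = yyxxy$yx
  rot[3] = yxxy$yxy
  rot[4] = xxy$yxyy
  rot[5] = xy$yxyyx
  rot[6] = y$yxyyxx
  rot[7] = $yxyyxxy
Sorted (with $ < everything):
  sorted[0] = $yxyyxxy  (last char: 'y')
  sorted[1] = xxy$yxyy  (last char: 'y')
  sorted[2] = xy$yxyyx  (last char: 'x')
  sorted[3] = xyyxxy$y  (last char: 'y')
  sorted[4] = y$yxyyxx  (last char: 'x')
  sorted[5] = yxxy$yxy  (last char: 'y')
  sorted[6] = yxyyxxy$  (last char: '$')
  sorted[7] = yyxxy$yx  (last char: 'x')
Last column: yyxyxy$x
Original string S is at sorted index 6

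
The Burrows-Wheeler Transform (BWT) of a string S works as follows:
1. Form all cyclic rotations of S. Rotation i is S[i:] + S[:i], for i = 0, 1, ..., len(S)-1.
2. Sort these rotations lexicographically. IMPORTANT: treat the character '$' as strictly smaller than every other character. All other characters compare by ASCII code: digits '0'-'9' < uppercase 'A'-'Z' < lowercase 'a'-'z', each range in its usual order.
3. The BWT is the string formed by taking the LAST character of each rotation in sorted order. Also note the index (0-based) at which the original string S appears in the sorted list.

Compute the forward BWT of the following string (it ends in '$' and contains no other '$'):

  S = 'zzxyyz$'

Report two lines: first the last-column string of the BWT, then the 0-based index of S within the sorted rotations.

Answer: zzxyyz$
6

Derivation:
All 7 rotations (rotation i = S[i:]+S[:i]):
  rot[0] = zzxyyz$
  rot[1] = zxyyz$z
  rot[2] = xyyz$zz
  rot[3] = yyz$zzx
  rot[4] = yz$zzxy
  rot[5] = z$zzxyy
  rot[6] = $zzxyyz
Sorted (with $ < everything):
  sorted[0] = $zzxyyz  (last char: 'z')
  sorted[1] = xyyz$zz  (last char: 'z')
  sorted[2] = yyz$zzx  (last char: 'x')
  sorted[3] = yz$zzxy  (last char: 'y')
  sorted[4] = z$zzxyy  (last char: 'y')
  sorted[5] = zxyyz$z  (last char: 'z')
  sorted[6] = zzxyyz$  (last char: '$')
Last column: zzxyyz$
Original string S is at sorted index 6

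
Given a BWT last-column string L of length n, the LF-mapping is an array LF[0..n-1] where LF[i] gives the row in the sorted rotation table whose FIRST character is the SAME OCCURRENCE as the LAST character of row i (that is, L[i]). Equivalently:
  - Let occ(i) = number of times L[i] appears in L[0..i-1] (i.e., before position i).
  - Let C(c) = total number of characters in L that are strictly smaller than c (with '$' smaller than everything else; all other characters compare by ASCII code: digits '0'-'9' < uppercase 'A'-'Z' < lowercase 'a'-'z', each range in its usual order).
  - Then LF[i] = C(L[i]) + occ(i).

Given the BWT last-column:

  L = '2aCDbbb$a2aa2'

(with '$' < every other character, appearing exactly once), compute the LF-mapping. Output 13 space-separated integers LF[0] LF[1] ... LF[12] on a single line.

Answer: 1 6 4 5 10 11 12 0 7 2 8 9 3

Derivation:
Char counts: '$':1, '2':3, 'C':1, 'D':1, 'a':4, 'b':3
C (first-col start): C('$')=0, C('2')=1, C('C')=4, C('D')=5, C('a')=6, C('b')=10
L[0]='2': occ=0, LF[0]=C('2')+0=1+0=1
L[1]='a': occ=0, LF[1]=C('a')+0=6+0=6
L[2]='C': occ=0, LF[2]=C('C')+0=4+0=4
L[3]='D': occ=0, LF[3]=C('D')+0=5+0=5
L[4]='b': occ=0, LF[4]=C('b')+0=10+0=10
L[5]='b': occ=1, LF[5]=C('b')+1=10+1=11
L[6]='b': occ=2, LF[6]=C('b')+2=10+2=12
L[7]='$': occ=0, LF[7]=C('$')+0=0+0=0
L[8]='a': occ=1, LF[8]=C('a')+1=6+1=7
L[9]='2': occ=1, LF[9]=C('2')+1=1+1=2
L[10]='a': occ=2, LF[10]=C('a')+2=6+2=8
L[11]='a': occ=3, LF[11]=C('a')+3=6+3=9
L[12]='2': occ=2, LF[12]=C('2')+2=1+2=3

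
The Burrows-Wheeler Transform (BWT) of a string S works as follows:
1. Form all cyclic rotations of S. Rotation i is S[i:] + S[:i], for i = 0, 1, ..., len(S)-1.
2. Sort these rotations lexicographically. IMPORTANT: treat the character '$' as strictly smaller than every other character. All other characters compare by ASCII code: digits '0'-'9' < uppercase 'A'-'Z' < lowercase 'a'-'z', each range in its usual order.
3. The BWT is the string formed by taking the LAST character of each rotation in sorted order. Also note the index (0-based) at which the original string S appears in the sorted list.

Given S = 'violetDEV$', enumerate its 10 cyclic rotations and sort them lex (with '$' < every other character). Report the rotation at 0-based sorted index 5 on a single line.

Answer: ioletDEV$v

Derivation:
All 10 rotations (rotation i = S[i:]+S[:i]):
  rot[0] = violetDEV$
  rot[1] = ioletDEV$v
  rot[2] = oletDEV$vi
  rot[3] = letDEV$vio
  rot[4] = etDEV$viol
  rot[5] = tDEV$viole
  rot[6] = DEV$violet
  rot[7] = EV$violetD
  rot[8] = V$violetDE
  rot[9] = $violetDEV
Sorted (with $ < everything):
  sorted[0] = $violetDEV
  sorted[1] = DEV$violet
  sorted[2] = EV$violetD
  sorted[3] = V$violetDE
  sorted[4] = etDEV$viol
  sorted[5] = ioletDEV$v
  sorted[6] = letDEV$vio
  sorted[7] = oletDEV$vi
  sorted[8] = tDEV$viole
  sorted[9] = violetDEV$
sorted[5] = ioletDEV$v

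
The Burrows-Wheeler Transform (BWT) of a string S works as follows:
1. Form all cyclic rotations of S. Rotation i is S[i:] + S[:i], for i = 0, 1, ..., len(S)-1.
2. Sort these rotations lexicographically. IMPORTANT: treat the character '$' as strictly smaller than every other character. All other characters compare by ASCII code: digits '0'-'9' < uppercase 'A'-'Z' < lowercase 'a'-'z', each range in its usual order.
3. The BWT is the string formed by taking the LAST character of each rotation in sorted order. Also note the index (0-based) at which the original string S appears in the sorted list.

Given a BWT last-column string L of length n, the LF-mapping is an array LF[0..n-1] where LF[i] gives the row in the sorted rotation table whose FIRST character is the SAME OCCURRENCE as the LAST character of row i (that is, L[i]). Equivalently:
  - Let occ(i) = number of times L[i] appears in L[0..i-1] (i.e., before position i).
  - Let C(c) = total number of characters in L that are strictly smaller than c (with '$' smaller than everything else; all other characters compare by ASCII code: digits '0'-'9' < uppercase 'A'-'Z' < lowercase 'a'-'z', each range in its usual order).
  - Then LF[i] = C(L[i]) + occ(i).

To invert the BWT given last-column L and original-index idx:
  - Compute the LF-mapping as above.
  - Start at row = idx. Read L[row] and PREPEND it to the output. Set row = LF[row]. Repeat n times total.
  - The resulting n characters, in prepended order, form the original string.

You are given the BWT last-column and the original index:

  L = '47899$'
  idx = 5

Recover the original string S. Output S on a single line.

LF mapping: 1 2 3 4 5 0
Walk LF starting at row 5, prepending L[row]:
  step 1: row=5, L[5]='$', prepend. Next row=LF[5]=0
  step 2: row=0, L[0]='4', prepend. Next row=LF[0]=1
  step 3: row=1, L[1]='7', prepend. Next row=LF[1]=2
  step 4: row=2, L[2]='8', prepend. Next row=LF[2]=3
  step 5: row=3, L[3]='9', prepend. Next row=LF[3]=4
  step 6: row=4, L[4]='9', prepend. Next row=LF[4]=5
Reversed output: 99874$

Answer: 99874$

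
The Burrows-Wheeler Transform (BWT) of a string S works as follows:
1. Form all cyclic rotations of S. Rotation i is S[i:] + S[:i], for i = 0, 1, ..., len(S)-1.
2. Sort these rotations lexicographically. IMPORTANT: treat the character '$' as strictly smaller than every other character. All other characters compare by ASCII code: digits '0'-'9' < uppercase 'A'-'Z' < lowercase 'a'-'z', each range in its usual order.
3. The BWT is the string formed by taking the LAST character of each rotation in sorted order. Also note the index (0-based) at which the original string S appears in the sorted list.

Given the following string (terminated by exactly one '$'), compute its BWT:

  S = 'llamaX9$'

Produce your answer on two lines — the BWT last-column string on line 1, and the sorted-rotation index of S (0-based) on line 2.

Answer: 9Xamll$a
6

Derivation:
All 8 rotations (rotation i = S[i:]+S[:i]):
  rot[0] = llamaX9$
  rot[1] = lamaX9$l
  rot[2] = amaX9$ll
  rot[3] = maX9$lla
  rot[4] = aX9$llam
  rot[5] = X9$llama
  rot[6] = 9$llamaX
  rot[7] = $llamaX9
Sorted (with $ < everything):
  sorted[0] = $llamaX9  (last char: '9')
  sorted[1] = 9$llamaX  (last char: 'X')
  sorted[2] = X9$llama  (last char: 'a')
  sorted[3] = aX9$llam  (last char: 'm')
  sorted[4] = amaX9$ll  (last char: 'l')
  sorted[5] = lamaX9$l  (last char: 'l')
  sorted[6] = llamaX9$  (last char: '$')
  sorted[7] = maX9$lla  (last char: 'a')
Last column: 9Xamll$a
Original string S is at sorted index 6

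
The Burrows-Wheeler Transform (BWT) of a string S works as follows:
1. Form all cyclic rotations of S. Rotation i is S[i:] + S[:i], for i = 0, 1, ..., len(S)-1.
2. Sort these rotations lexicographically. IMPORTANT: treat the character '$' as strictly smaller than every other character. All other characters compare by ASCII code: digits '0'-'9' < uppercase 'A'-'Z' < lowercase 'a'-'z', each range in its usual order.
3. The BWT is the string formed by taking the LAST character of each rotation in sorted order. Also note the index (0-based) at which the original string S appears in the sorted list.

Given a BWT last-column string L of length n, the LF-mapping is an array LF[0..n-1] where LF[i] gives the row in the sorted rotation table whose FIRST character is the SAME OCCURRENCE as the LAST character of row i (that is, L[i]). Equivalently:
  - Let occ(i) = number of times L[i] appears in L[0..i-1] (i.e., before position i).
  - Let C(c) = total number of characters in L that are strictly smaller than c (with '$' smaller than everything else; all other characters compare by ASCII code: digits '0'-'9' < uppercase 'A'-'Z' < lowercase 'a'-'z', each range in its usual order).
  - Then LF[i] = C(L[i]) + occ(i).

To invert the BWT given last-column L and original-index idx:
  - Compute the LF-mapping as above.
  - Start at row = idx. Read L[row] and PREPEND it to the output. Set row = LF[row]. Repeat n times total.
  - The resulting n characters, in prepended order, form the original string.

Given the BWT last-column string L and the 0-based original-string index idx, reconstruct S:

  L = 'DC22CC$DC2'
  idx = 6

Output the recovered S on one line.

Answer: CCC222DCD$

Derivation:
LF mapping: 8 4 1 2 5 6 0 9 7 3
Walk LF starting at row 6, prepending L[row]:
  step 1: row=6, L[6]='$', prepend. Next row=LF[6]=0
  step 2: row=0, L[0]='D', prepend. Next row=LF[0]=8
  step 3: row=8, L[8]='C', prepend. Next row=LF[8]=7
  step 4: row=7, L[7]='D', prepend. Next row=LF[7]=9
  step 5: row=9, L[9]='2', prepend. Next row=LF[9]=3
  step 6: row=3, L[3]='2', prepend. Next row=LF[3]=2
  step 7: row=2, L[2]='2', prepend. Next row=LF[2]=1
  step 8: row=1, L[1]='C', prepend. Next row=LF[1]=4
  step 9: row=4, L[4]='C', prepend. Next row=LF[4]=5
  step 10: row=5, L[5]='C', prepend. Next row=LF[5]=6
Reversed output: CCC222DCD$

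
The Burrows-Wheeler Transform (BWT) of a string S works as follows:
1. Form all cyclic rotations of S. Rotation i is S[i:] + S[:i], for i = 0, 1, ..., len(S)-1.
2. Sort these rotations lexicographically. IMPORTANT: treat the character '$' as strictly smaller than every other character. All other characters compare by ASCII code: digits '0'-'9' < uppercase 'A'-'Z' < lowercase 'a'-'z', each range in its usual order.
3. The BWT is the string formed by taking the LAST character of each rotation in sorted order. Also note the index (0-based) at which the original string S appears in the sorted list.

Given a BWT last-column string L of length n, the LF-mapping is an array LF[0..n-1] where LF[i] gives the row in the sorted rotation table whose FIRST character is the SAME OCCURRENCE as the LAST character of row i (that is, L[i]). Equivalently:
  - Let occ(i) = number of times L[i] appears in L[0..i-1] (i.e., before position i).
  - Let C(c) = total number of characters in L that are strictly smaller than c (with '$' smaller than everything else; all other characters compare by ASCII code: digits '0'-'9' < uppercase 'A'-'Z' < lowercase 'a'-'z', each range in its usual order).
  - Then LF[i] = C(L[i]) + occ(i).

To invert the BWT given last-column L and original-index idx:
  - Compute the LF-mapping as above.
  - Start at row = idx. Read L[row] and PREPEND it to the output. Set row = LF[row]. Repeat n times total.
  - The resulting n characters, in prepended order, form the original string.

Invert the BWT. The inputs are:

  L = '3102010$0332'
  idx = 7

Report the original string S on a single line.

LF mapping: 9 5 1 7 2 6 3 0 4 10 11 8
Walk LF starting at row 7, prepending L[row]:
  step 1: row=7, L[7]='$', prepend. Next row=LF[7]=0
  step 2: row=0, L[0]='3', prepend. Next row=LF[0]=9
  step 3: row=9, L[9]='3', prepend. Next row=LF[9]=10
  step 4: row=10, L[10]='3', prepend. Next row=LF[10]=11
  step 5: row=11, L[11]='2', prepend. Next row=LF[11]=8
  step 6: row=8, L[8]='0', prepend. Next row=LF[8]=4
  step 7: row=4, L[4]='0', prepend. Next row=LF[4]=2
  step 8: row=2, L[2]='0', prepend. Next row=LF[2]=1
  step 9: row=1, L[1]='1', prepend. Next row=LF[1]=5
  step 10: row=5, L[5]='1', prepend. Next row=LF[5]=6
  step 11: row=6, L[6]='0', prepend. Next row=LF[6]=3
  step 12: row=3, L[3]='2', prepend. Next row=LF[3]=7
Reversed output: 20110002333$

Answer: 20110002333$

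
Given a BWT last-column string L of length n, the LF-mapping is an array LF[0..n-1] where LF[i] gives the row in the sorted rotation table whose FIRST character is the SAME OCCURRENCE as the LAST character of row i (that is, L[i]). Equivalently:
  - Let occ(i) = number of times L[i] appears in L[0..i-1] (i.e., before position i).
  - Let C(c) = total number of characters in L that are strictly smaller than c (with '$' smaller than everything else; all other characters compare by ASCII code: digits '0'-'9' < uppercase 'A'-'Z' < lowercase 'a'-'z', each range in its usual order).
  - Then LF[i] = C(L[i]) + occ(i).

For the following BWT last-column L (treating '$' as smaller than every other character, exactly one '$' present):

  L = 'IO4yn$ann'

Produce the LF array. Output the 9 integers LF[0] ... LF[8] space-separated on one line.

Char counts: '$':1, '4':1, 'I':1, 'O':1, 'a':1, 'n':3, 'y':1
C (first-col start): C('$')=0, C('4')=1, C('I')=2, C('O')=3, C('a')=4, C('n')=5, C('y')=8
L[0]='I': occ=0, LF[0]=C('I')+0=2+0=2
L[1]='O': occ=0, LF[1]=C('O')+0=3+0=3
L[2]='4': occ=0, LF[2]=C('4')+0=1+0=1
L[3]='y': occ=0, LF[3]=C('y')+0=8+0=8
L[4]='n': occ=0, LF[4]=C('n')+0=5+0=5
L[5]='$': occ=0, LF[5]=C('$')+0=0+0=0
L[6]='a': occ=0, LF[6]=C('a')+0=4+0=4
L[7]='n': occ=1, LF[7]=C('n')+1=5+1=6
L[8]='n': occ=2, LF[8]=C('n')+2=5+2=7

Answer: 2 3 1 8 5 0 4 6 7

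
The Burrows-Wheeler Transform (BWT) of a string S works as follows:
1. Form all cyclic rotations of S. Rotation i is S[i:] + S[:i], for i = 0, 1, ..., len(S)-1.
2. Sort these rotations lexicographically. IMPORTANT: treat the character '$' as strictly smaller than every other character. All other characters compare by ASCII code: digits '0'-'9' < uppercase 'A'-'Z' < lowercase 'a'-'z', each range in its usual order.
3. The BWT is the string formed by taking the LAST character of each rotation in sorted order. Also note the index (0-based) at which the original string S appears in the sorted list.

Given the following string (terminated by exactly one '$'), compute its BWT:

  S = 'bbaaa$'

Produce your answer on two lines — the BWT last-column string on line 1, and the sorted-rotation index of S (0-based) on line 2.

Answer: aaabb$
5

Derivation:
All 6 rotations (rotation i = S[i:]+S[:i]):
  rot[0] = bbaaa$
  rot[1] = baaa$b
  rot[2] = aaa$bb
  rot[3] = aa$bba
  rot[4] = a$bbaa
  rot[5] = $bbaaa
Sorted (with $ < everything):
  sorted[0] = $bbaaa  (last char: 'a')
  sorted[1] = a$bbaa  (last char: 'a')
  sorted[2] = aa$bba  (last char: 'a')
  sorted[3] = aaa$bb  (last char: 'b')
  sorted[4] = baaa$b  (last char: 'b')
  sorted[5] = bbaaa$  (last char: '$')
Last column: aaabb$
Original string S is at sorted index 5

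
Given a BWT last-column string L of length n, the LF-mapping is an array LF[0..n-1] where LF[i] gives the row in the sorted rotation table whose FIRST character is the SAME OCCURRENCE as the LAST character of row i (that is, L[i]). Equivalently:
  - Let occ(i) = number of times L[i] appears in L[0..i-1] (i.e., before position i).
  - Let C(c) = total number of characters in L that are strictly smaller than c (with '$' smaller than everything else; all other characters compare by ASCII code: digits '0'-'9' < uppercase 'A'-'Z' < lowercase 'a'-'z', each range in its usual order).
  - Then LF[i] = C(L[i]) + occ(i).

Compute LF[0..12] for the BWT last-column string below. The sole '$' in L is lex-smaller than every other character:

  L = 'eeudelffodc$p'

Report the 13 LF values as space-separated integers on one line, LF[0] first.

Answer: 4 5 12 2 6 9 7 8 10 3 1 0 11

Derivation:
Char counts: '$':1, 'c':1, 'd':2, 'e':3, 'f':2, 'l':1, 'o':1, 'p':1, 'u':1
C (first-col start): C('$')=0, C('c')=1, C('d')=2, C('e')=4, C('f')=7, C('l')=9, C('o')=10, C('p')=11, C('u')=12
L[0]='e': occ=0, LF[0]=C('e')+0=4+0=4
L[1]='e': occ=1, LF[1]=C('e')+1=4+1=5
L[2]='u': occ=0, LF[2]=C('u')+0=12+0=12
L[3]='d': occ=0, LF[3]=C('d')+0=2+0=2
L[4]='e': occ=2, LF[4]=C('e')+2=4+2=6
L[5]='l': occ=0, LF[5]=C('l')+0=9+0=9
L[6]='f': occ=0, LF[6]=C('f')+0=7+0=7
L[7]='f': occ=1, LF[7]=C('f')+1=7+1=8
L[8]='o': occ=0, LF[8]=C('o')+0=10+0=10
L[9]='d': occ=1, LF[9]=C('d')+1=2+1=3
L[10]='c': occ=0, LF[10]=C('c')+0=1+0=1
L[11]='$': occ=0, LF[11]=C('$')+0=0+0=0
L[12]='p': occ=0, LF[12]=C('p')+0=11+0=11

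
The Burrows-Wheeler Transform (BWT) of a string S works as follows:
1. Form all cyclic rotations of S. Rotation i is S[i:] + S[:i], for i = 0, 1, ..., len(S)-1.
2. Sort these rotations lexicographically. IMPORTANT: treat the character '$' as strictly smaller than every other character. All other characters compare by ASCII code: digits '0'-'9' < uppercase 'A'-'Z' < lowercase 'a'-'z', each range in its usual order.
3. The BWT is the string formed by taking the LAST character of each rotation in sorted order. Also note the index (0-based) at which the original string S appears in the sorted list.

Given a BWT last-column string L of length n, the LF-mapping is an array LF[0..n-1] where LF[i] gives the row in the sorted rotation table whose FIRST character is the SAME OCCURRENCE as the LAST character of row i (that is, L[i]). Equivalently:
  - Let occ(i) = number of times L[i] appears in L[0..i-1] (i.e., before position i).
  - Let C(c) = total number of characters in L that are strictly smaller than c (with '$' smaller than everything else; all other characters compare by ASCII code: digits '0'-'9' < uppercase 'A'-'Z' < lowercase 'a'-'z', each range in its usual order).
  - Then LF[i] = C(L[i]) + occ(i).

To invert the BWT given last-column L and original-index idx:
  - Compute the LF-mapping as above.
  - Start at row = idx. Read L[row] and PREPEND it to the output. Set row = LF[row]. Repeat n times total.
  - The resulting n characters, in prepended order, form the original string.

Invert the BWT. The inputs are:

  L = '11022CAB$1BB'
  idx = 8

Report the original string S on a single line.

LF mapping: 2 3 1 5 6 11 7 8 0 4 9 10
Walk LF starting at row 8, prepending L[row]:
  step 1: row=8, L[8]='$', prepend. Next row=LF[8]=0
  step 2: row=0, L[0]='1', prepend. Next row=LF[0]=2
  step 3: row=2, L[2]='0', prepend. Next row=LF[2]=1
  step 4: row=1, L[1]='1', prepend. Next row=LF[1]=3
  step 5: row=3, L[3]='2', prepend. Next row=LF[3]=5
  step 6: row=5, L[5]='C', prepend. Next row=LF[5]=11
  step 7: row=11, L[11]='B', prepend. Next row=LF[11]=10
  step 8: row=10, L[10]='B', prepend. Next row=LF[10]=9
  step 9: row=9, L[9]='1', prepend. Next row=LF[9]=4
  step 10: row=4, L[4]='2', prepend. Next row=LF[4]=6
  step 11: row=6, L[6]='A', prepend. Next row=LF[6]=7
  step 12: row=7, L[7]='B', prepend. Next row=LF[7]=8
Reversed output: BA21BBC2101$

Answer: BA21BBC2101$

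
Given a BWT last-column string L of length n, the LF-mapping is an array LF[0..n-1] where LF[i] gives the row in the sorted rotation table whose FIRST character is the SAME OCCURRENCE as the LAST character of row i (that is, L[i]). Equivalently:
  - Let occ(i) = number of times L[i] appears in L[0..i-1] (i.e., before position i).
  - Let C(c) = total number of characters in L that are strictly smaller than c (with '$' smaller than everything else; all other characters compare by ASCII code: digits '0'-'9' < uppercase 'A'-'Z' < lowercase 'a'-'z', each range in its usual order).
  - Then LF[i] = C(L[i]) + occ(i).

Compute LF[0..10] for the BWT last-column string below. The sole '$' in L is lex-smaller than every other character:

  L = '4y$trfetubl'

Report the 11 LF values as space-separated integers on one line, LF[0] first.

Answer: 1 10 0 7 6 4 3 8 9 2 5

Derivation:
Char counts: '$':1, '4':1, 'b':1, 'e':1, 'f':1, 'l':1, 'r':1, 't':2, 'u':1, 'y':1
C (first-col start): C('$')=0, C('4')=1, C('b')=2, C('e')=3, C('f')=4, C('l')=5, C('r')=6, C('t')=7, C('u')=9, C('y')=10
L[0]='4': occ=0, LF[0]=C('4')+0=1+0=1
L[1]='y': occ=0, LF[1]=C('y')+0=10+0=10
L[2]='$': occ=0, LF[2]=C('$')+0=0+0=0
L[3]='t': occ=0, LF[3]=C('t')+0=7+0=7
L[4]='r': occ=0, LF[4]=C('r')+0=6+0=6
L[5]='f': occ=0, LF[5]=C('f')+0=4+0=4
L[6]='e': occ=0, LF[6]=C('e')+0=3+0=3
L[7]='t': occ=1, LF[7]=C('t')+1=7+1=8
L[8]='u': occ=0, LF[8]=C('u')+0=9+0=9
L[9]='b': occ=0, LF[9]=C('b')+0=2+0=2
L[10]='l': occ=0, LF[10]=C('l')+0=5+0=5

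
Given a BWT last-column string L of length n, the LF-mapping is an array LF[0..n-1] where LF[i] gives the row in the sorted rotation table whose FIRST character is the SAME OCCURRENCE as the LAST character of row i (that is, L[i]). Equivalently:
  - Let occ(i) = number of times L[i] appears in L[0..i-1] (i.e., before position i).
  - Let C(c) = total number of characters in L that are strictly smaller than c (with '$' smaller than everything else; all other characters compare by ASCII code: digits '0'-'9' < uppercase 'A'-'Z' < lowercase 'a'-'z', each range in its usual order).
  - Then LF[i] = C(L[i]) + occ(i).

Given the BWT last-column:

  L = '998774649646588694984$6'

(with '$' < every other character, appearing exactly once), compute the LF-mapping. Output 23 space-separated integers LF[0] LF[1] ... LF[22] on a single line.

Char counts: '$':1, '4':5, '5':1, '6':5, '7':2, '8':4, '9':5
C (first-col start): C('$')=0, C('4')=1, C('5')=6, C('6')=7, C('7')=12, C('8')=14, C('9')=18
L[0]='9': occ=0, LF[0]=C('9')+0=18+0=18
L[1]='9': occ=1, LF[1]=C('9')+1=18+1=19
L[2]='8': occ=0, LF[2]=C('8')+0=14+0=14
L[3]='7': occ=0, LF[3]=C('7')+0=12+0=12
L[4]='7': occ=1, LF[4]=C('7')+1=12+1=13
L[5]='4': occ=0, LF[5]=C('4')+0=1+0=1
L[6]='6': occ=0, LF[6]=C('6')+0=7+0=7
L[7]='4': occ=1, LF[7]=C('4')+1=1+1=2
L[8]='9': occ=2, LF[8]=C('9')+2=18+2=20
L[9]='6': occ=1, LF[9]=C('6')+1=7+1=8
L[10]='4': occ=2, LF[10]=C('4')+2=1+2=3
L[11]='6': occ=2, LF[11]=C('6')+2=7+2=9
L[12]='5': occ=0, LF[12]=C('5')+0=6+0=6
L[13]='8': occ=1, LF[13]=C('8')+1=14+1=15
L[14]='8': occ=2, LF[14]=C('8')+2=14+2=16
L[15]='6': occ=3, LF[15]=C('6')+3=7+3=10
L[16]='9': occ=3, LF[16]=C('9')+3=18+3=21
L[17]='4': occ=3, LF[17]=C('4')+3=1+3=4
L[18]='9': occ=4, LF[18]=C('9')+4=18+4=22
L[19]='8': occ=3, LF[19]=C('8')+3=14+3=17
L[20]='4': occ=4, LF[20]=C('4')+4=1+4=5
L[21]='$': occ=0, LF[21]=C('$')+0=0+0=0
L[22]='6': occ=4, LF[22]=C('6')+4=7+4=11

Answer: 18 19 14 12 13 1 7 2 20 8 3 9 6 15 16 10 21 4 22 17 5 0 11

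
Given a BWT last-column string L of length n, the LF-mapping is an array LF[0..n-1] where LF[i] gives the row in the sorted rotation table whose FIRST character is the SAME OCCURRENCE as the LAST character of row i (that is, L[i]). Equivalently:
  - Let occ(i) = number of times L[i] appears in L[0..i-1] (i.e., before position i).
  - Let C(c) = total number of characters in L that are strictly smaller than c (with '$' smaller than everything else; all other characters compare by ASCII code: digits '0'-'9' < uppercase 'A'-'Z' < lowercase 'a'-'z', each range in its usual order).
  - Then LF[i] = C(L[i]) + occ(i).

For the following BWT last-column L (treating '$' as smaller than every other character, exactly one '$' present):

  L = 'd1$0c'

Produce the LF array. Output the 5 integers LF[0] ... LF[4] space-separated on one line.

Char counts: '$':1, '0':1, '1':1, 'c':1, 'd':1
C (first-col start): C('$')=0, C('0')=1, C('1')=2, C('c')=3, C('d')=4
L[0]='d': occ=0, LF[0]=C('d')+0=4+0=4
L[1]='1': occ=0, LF[1]=C('1')+0=2+0=2
L[2]='$': occ=0, LF[2]=C('$')+0=0+0=0
L[3]='0': occ=0, LF[3]=C('0')+0=1+0=1
L[4]='c': occ=0, LF[4]=C('c')+0=3+0=3

Answer: 4 2 0 1 3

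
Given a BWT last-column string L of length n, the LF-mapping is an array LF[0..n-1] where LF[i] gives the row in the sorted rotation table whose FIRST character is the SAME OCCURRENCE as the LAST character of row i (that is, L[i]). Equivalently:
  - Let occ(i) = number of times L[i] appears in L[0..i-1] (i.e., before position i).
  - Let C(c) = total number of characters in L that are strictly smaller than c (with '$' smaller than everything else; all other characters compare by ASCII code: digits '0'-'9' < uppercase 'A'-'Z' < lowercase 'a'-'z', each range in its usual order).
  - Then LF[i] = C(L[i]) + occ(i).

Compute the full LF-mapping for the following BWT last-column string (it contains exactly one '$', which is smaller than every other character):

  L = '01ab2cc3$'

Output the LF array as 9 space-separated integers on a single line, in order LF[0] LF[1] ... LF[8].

Char counts: '$':1, '0':1, '1':1, '2':1, '3':1, 'a':1, 'b':1, 'c':2
C (first-col start): C('$')=0, C('0')=1, C('1')=2, C('2')=3, C('3')=4, C('a')=5, C('b')=6, C('c')=7
L[0]='0': occ=0, LF[0]=C('0')+0=1+0=1
L[1]='1': occ=0, LF[1]=C('1')+0=2+0=2
L[2]='a': occ=0, LF[2]=C('a')+0=5+0=5
L[3]='b': occ=0, LF[3]=C('b')+0=6+0=6
L[4]='2': occ=0, LF[4]=C('2')+0=3+0=3
L[5]='c': occ=0, LF[5]=C('c')+0=7+0=7
L[6]='c': occ=1, LF[6]=C('c')+1=7+1=8
L[7]='3': occ=0, LF[7]=C('3')+0=4+0=4
L[8]='$': occ=0, LF[8]=C('$')+0=0+0=0

Answer: 1 2 5 6 3 7 8 4 0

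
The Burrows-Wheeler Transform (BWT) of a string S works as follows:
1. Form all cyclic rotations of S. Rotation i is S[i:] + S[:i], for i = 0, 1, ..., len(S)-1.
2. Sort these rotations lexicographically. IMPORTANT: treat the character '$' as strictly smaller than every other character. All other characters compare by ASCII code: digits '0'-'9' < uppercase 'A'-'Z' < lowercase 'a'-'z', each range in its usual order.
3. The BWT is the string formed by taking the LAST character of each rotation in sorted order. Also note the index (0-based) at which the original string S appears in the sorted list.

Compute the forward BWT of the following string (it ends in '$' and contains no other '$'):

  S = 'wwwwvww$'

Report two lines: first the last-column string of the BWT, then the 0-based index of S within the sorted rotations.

All 8 rotations (rotation i = S[i:]+S[:i]):
  rot[0] = wwwwvww$
  rot[1] = wwwvww$w
  rot[2] = wwvww$ww
  rot[3] = wvww$www
  rot[4] = vww$wwww
  rot[5] = ww$wwwwv
  rot[6] = w$wwwwvw
  rot[7] = $wwwwvww
Sorted (with $ < everything):
  sorted[0] = $wwwwvww  (last char: 'w')
  sorted[1] = vww$wwww  (last char: 'w')
  sorted[2] = w$wwwwvw  (last char: 'w')
  sorted[3] = wvww$www  (last char: 'w')
  sorted[4] = ww$wwwwv  (last char: 'v')
  sorted[5] = wwvww$ww  (last char: 'w')
  sorted[6] = wwwvww$w  (last char: 'w')
  sorted[7] = wwwwvww$  (last char: '$')
Last column: wwwwvww$
Original string S is at sorted index 7

Answer: wwwwvww$
7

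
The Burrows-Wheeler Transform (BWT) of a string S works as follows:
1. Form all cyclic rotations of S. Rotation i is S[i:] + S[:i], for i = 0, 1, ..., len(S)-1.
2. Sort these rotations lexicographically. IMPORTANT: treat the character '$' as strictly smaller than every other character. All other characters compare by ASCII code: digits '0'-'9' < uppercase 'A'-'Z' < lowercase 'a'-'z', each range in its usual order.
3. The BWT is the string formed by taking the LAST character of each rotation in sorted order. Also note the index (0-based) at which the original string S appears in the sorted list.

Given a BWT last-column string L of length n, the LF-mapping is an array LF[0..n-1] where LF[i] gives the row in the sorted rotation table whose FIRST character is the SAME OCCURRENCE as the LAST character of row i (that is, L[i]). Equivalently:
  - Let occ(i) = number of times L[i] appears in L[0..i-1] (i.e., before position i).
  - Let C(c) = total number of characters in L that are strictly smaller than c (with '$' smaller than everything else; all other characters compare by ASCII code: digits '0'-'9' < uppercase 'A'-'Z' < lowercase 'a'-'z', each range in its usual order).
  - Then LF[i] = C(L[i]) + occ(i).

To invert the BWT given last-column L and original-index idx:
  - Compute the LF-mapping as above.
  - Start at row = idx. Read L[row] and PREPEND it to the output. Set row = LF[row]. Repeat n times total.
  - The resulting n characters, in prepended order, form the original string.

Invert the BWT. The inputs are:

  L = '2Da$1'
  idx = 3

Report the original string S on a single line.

Answer: D1a2$

Derivation:
LF mapping: 2 3 4 0 1
Walk LF starting at row 3, prepending L[row]:
  step 1: row=3, L[3]='$', prepend. Next row=LF[3]=0
  step 2: row=0, L[0]='2', prepend. Next row=LF[0]=2
  step 3: row=2, L[2]='a', prepend. Next row=LF[2]=4
  step 4: row=4, L[4]='1', prepend. Next row=LF[4]=1
  step 5: row=1, L[1]='D', prepend. Next row=LF[1]=3
Reversed output: D1a2$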